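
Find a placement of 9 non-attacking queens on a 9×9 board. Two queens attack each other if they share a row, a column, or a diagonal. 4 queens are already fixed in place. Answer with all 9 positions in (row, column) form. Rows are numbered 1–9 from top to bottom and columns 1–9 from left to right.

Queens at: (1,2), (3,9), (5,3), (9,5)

Row 2: attacked by (1,2)→{1,2,3}; (3,9)→{8,9}; (5,3)→{3,6}; (9,5)→{5}. Safe: 4, 7. Place at column 7.
Row 4: attacked by (1,2)→{2,5}; (2,7)→{5,7,9}; (3,9)→{8,9}; (5,3)→{2,3,4}; (9,5)→{5}. Safe: 1, 6. Place at column 6.
Row 6: attacked by (1,2)→{2,7}; (2,7)→{3,7}; (3,9)→{6,9}; (4,6)→{4,6,8}; (5,3)→{2,3,4}; (9,5)→{2,5,8}. Safe: 1. Place at column 1.
Row 7: attacked by (1,2)→{2,8}; (2,7)→{2,7}; (3,9)→{5,9}; (4,6)→{3,6,9}; (5,3)→{1,3,5}; (6,1)→{1,2}; (9,5)→{3,5,7}. Safe: 4. Place at column 4.
Row 8: attacked by (1,2)→{2,9}; (2,7)→{1,7}; (3,9)→{4,9}; (4,6)→{2,6}; (5,3)→{3,6}; (6,1)→{1,3}; (7,4)→{3,4,5}; (9,5)→{4,5,6}. Safe: 8. Place at column 8.
Columns [2, 7, 9, 6, 3, 1, 4, 8, 5], r−c [-1, -5, -6, -2, 2, 5, 3, 0, 4], r+c [3, 9, 12, 10, 8, 7, 11, 16, 14] are all distinct, so no two queens attack.

(1,2) (2,7) (3,9) (4,6) (5,3) (6,1) (7,4) (8,8) (9,5)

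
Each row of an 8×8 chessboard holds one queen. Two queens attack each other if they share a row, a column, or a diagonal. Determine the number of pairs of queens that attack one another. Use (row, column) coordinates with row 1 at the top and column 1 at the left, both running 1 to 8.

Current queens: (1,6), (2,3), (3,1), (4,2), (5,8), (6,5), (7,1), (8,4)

2

Same column: (3,1)–(7,1) (column 1).
Same diagonal: (3,1)–(4,2) (|3−4| = |1−2| = 1).
Total attacking pairs: 2.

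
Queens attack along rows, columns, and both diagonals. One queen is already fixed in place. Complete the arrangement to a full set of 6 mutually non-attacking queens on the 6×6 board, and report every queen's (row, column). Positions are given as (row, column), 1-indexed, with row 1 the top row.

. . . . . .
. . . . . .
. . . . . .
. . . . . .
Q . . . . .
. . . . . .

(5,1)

Row 1: attacked by (5,1)→{1,5}. Safe: 2, 3, 4, 6. Place at column 3.
Row 2: attacked by (1,3)→{2,3,4}; (5,1)→{1,4}. Safe: 5, 6. Place at column 6.
Row 3: attacked by (1,3)→{1,3,5}; (2,6)→{5,6}; (5,1)→{1,3}. Safe: 2, 4. Place at column 2.
Row 4: attacked by (1,3)→{3,6}; (2,6)→{4,6}; (3,2)→{1,2,3}; (5,1)→{1,2}. Safe: 5. Place at column 5.
Row 6: attacked by (1,3)→{3}; (2,6)→{2,6}; (3,2)→{2,5}; (4,5)→{3,5}; (5,1)→{1,2}. Safe: 4. Place at column 4.
Columns [3, 6, 2, 5, 1, 4], r−c [-2, -4, 1, -1, 4, 2], r+c [4, 8, 5, 9, 6, 10] are all distinct, so no two queens attack.

(1,3) (2,6) (3,2) (4,5) (5,1) (6,4)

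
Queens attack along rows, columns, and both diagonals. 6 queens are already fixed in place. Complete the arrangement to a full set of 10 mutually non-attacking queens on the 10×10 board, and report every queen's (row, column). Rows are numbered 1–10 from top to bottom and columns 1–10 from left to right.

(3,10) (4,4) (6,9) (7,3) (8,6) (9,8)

(1,5) (2,7) (3,10) (4,4) (5,2) (6,9) (7,3) (8,6) (9,8) (10,1)

Row 1: attacked by (3,10)→{8,10}; (4,4)→{1,4,7}; (6,9)→{4,9}; (7,3)→{3,9}; (8,6)→{6}; (9,8)→{8}. Safe: 2, 5. Place at column 5.
Row 2: attacked by (1,5)→{4,5,6}; (3,10)→{9,10}; (4,4)→{2,4,6}; (6,9)→{5,9}; (7,3)→{3,8}; (8,6)→{6}; (9,8)→{1,8}. Safe: 7. Place at column 7.
Row 5: attacked by (1,5)→{1,5,9}; (2,7)→{4,7,10}; (3,10)→{8,10}; (4,4)→{3,4,5}; (6,9)→{8,9,10}; (7,3)→{1,3,5}; (8,6)→{3,6,9}; (9,8)→{4,8}. Safe: 2. Place at column 2.
Row 10: attacked by (1,5)→{5}; (2,7)→{7}; (3,10)→{3,10}; (4,4)→{4,10}; (5,2)→{2,7}; (6,9)→{5,9}; (7,3)→{3,6}; (8,6)→{4,6,8}; (9,8)→{7,8,9}. Safe: 1. Place at column 1.
Columns [5, 7, 10, 4, 2, 9, 3, 6, 8, 1], r−c [-4, -5, -7, 0, 3, -3, 4, 2, 1, 9], r+c [6, 9, 13, 8, 7, 15, 10, 14, 17, 11] are all distinct, so no two queens attack.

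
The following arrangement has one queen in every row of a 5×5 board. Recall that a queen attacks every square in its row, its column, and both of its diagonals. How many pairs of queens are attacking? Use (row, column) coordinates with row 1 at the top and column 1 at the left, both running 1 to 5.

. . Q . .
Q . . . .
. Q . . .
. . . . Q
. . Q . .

Same column: (1,3)–(5,3) (column 3).
Same diagonal: (2,1)–(3,2) (|2−3| = |1−2| = 1).
Total attacking pairs: 2.

2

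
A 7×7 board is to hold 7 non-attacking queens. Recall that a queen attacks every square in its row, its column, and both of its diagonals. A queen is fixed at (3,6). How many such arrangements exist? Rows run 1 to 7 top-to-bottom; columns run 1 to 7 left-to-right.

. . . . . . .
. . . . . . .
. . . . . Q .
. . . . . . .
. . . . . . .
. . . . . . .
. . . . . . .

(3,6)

6

Branch on row 1: col 1 → 0; col 2 → 1; col 3 → 2; col 5 → 2; col 7 → 1.
Sum: 0 + 1 + 2 + 2 + 1 = 6.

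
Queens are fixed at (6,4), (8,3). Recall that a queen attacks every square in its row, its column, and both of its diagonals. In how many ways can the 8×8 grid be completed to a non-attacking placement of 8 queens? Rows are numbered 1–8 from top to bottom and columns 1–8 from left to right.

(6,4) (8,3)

3

Branch on row 1: col 1 → 1; col 2 → 1; col 5 → 1; col 6 → 0; col 7 → 0; col 8 → 0.
Sum: 1 + 1 + 1 + 0 + 0 + 0 = 3.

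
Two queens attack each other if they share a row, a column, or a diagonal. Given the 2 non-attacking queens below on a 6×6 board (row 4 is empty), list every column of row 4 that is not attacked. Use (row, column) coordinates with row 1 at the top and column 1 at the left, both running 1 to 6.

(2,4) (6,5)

columns 1

(2,4) attacks row 4 at column 4 and diagonals 2, 6.
(6,5) attacks row 4 at column 5 and diagonals 3.
Attacked columns: {2, 3, 4, 5, 6}. Safe: {1}.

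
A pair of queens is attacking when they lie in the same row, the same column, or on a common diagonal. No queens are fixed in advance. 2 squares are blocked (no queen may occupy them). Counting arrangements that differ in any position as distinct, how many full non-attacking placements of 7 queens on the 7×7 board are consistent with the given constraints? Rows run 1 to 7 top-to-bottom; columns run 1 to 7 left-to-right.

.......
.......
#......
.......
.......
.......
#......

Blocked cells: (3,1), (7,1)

30

Branch on row 1: col 1 → 4; col 2 → 5; col 3 → 5; col 4 → 4; col 5 → 4; col 6 → 5; col 7 → 3.
Sum: 4 + 5 + 5 + 4 + 4 + 5 + 3 = 30.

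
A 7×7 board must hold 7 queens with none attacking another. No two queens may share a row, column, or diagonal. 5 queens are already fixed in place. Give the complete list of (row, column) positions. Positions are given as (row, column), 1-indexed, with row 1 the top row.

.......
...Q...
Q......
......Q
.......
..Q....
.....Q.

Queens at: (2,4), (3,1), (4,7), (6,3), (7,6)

(1,2) (2,4) (3,1) (4,7) (5,5) (6,3) (7,6)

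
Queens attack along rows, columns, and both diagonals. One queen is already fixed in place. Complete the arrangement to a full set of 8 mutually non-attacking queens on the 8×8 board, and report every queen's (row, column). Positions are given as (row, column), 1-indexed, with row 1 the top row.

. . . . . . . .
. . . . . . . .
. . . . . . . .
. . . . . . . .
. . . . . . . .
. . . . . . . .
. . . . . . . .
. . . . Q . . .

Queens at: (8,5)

(1,1) (2,6) (3,8) (4,3) (5,7) (6,4) (7,2) (8,5)

Row 1: attacked by (8,5)→{5}. Safe: 1, 2, 3, 4, 6, 7, 8. Place at column 1.
Row 2: attacked by (1,1)→{1,2}; (8,5)→{5}. Safe: 3, 4, 6, 7, 8. Place at column 6.
Row 3: attacked by (1,1)→{1,3}; (2,6)→{5,6,7}; (8,5)→{5}. Safe: 2, 4, 8. Place at column 8.
Row 4: attacked by (1,1)→{1,4}; (2,6)→{4,6,8}; (3,8)→{7,8}; (8,5)→{1,5}. Safe: 2, 3. Place at column 3.
Row 5: attacked by (1,1)→{1,5}; (2,6)→{3,6}; (3,8)→{6,8}; (4,3)→{2,3,4}; (8,5)→{2,5,8}. Safe: 7. Place at column 7.
Row 6: attacked by (1,1)→{1,6}; (2,6)→{2,6}; (3,8)→{5,8}; (4,3)→{1,3,5}; (5,7)→{6,7,8}; (8,5)→{3,5,7}. Safe: 4. Place at column 4.
Row 7: attacked by (1,1)→{1,7}; (2,6)→{1,6}; (3,8)→{4,8}; (4,3)→{3,6}; (5,7)→{5,7}; (6,4)→{3,4,5}; (8,5)→{4,5,6}. Safe: 2. Place at column 2.
Columns [1, 6, 8, 3, 7, 4, 2, 5], r−c [0, -4, -5, 1, -2, 2, 5, 3], r+c [2, 8, 11, 7, 12, 10, 9, 13] are all distinct, so no two queens attack.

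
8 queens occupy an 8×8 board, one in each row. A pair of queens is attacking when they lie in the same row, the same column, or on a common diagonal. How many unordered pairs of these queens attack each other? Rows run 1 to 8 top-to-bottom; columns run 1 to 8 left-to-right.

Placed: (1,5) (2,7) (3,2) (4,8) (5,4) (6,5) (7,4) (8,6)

Same column: (1,5)–(6,5) (column 5); (5,4)–(7,4) (column 4).
Same diagonal: (1,5)–(4,8) (|1−4| = |5−8| = 3); (2,7)–(5,4) (|2−5| = |7−4| = 3); (3,2)–(5,4) (|3−5| = |2−4| = 2); (3,2)–(6,5) (|3−6| = |2−5| = 3); (5,4)–(6,5) (|5−6| = |4−5| = 1); (6,5)–(7,4) (|6−7| = |5−4| = 1).
Total attacking pairs: 8.

8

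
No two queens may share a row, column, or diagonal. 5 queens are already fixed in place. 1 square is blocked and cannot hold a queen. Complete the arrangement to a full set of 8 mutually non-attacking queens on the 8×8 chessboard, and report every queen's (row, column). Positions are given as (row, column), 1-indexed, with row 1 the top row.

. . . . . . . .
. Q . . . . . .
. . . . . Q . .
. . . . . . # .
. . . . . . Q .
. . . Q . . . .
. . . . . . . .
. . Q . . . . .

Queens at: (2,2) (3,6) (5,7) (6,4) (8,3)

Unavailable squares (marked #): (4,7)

(1,5) (2,2) (3,6) (4,1) (5,7) (6,4) (7,8) (8,3)

Row 1: attacked by (2,2)→{1,2,3}; (3,6)→{4,6,8}; (5,7)→{3,7}; (6,4)→{4}; (8,3)→{3}. Safe: 5. Place at column 5.
Row 4: attacked by (1,5)→{2,5,8}; (2,2)→{2,4}; (3,6)→{5,6,7}; (5,7)→{6,7,8}; (6,4)→{2,4,6}; (8,3)→{3,7}. Blocked: 7. Safe: 1. Place at column 1.
Row 7: attacked by (1,5)→{5}; (2,2)→{2,7}; (3,6)→{2,6}; (4,1)→{1,4}; (5,7)→{5,7}; (6,4)→{3,4,5}; (8,3)→{2,3,4}. Safe: 8. Place at column 8.
Columns [5, 2, 6, 1, 7, 4, 8, 3], r−c [-4, 0, -3, 3, -2, 2, -1, 5], r+c [6, 4, 9, 5, 12, 10, 15, 11] are all distinct, so no two queens attack.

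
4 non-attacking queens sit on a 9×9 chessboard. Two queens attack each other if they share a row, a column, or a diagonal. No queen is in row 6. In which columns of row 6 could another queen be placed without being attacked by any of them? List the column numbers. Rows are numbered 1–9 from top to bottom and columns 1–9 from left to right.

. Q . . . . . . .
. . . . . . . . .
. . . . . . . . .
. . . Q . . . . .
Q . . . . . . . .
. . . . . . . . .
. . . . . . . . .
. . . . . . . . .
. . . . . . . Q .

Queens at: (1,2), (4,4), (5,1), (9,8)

(1,2) attacks row 6 at column 2 and diagonals 7.
(4,4) attacks row 6 at column 4 and diagonals 2, 6.
(5,1) attacks row 6 at column 1 and diagonals 2.
(9,8) attacks row 6 at column 8 and diagonals 5.
Attacked columns: {1, 2, 4, 5, 6, 7, 8}. Safe: {3, 9}.

columns 3, 9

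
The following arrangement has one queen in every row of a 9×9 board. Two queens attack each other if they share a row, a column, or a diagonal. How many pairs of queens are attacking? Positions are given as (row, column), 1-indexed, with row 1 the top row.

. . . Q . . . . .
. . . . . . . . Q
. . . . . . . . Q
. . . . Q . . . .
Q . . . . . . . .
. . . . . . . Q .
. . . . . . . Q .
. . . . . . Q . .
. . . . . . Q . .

5

Same column: (2,9)–(3,9) (column 9); (6,8)–(7,8) (column 8); (8,7)–(9,7) (column 7).
Same diagonal: (4,5)–(7,8) (|4−7| = |5−8| = 3); (7,8)–(8,7) (|7−8| = |8−7| = 1).
Total attacking pairs: 5.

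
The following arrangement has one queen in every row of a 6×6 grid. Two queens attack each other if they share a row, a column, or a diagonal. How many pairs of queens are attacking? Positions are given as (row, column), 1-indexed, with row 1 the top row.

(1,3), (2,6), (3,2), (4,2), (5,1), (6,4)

Same column: (3,2)–(4,2) (column 2).
Same diagonal: (4,2)–(5,1) (|4−5| = |2−1| = 1); (4,2)–(6,4) (|4−6| = |2−4| = 2).
Total attacking pairs: 3.

3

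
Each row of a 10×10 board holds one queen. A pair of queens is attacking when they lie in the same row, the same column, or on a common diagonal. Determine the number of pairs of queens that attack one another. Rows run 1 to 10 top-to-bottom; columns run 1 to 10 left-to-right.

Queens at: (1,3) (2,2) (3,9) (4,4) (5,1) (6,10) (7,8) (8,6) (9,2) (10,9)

4

Same column: (2,2)–(9,2) (column 2); (3,9)–(10,9) (column 9).
Same diagonal: (1,3)–(2,2) (|1−2| = |3−2| = 1); (2,2)–(4,4) (|2−4| = |2−4| = 2).
Total attacking pairs: 4.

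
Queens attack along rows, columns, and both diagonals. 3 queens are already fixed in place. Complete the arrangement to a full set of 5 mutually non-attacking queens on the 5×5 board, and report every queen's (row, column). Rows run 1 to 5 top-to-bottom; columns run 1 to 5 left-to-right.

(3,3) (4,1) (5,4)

(1,2) (2,5) (3,3) (4,1) (5,4)

Row 1: attacked by (3,3)→{1,3,5}; (4,1)→{1,4}; (5,4)→{4}. Safe: 2. Place at column 2.
Row 2: attacked by (1,2)→{1,2,3}; (3,3)→{2,3,4}; (4,1)→{1,3}; (5,4)→{1,4}. Safe: 5. Place at column 5.
Columns [2, 5, 3, 1, 4], r−c [-1, -3, 0, 3, 1], r+c [3, 7, 6, 5, 9] are all distinct, so no two queens attack.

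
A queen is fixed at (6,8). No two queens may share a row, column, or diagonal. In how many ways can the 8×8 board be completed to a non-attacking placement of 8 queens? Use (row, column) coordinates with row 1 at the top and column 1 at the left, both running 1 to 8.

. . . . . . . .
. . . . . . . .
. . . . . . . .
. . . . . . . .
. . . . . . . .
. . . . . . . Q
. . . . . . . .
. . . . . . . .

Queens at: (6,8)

Branch on row 1: col 1 → 0; col 2 → 3; col 4 → 4; col 5 → 4; col 6 → 4; col 7 → 1.
Sum: 0 + 3 + 4 + 4 + 4 + 1 = 16.

16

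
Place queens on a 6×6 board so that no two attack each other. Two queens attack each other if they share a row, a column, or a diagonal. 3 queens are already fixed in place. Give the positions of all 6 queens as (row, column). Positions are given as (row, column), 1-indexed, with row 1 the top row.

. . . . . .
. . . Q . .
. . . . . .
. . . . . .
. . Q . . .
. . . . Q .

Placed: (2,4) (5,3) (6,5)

(1,2) (2,4) (3,6) (4,1) (5,3) (6,5)

Row 1: attacked by (2,4)→{3,4,5}; (5,3)→{3}; (6,5)→{5}. Safe: 1, 2, 6. Place at column 2.
Row 3: attacked by (1,2)→{2,4}; (2,4)→{3,4,5}; (5,3)→{1,3,5}; (6,5)→{2,5}. Safe: 6. Place at column 6.
Row 4: attacked by (1,2)→{2,5}; (2,4)→{2,4,6}; (3,6)→{5,6}; (5,3)→{2,3,4}; (6,5)→{3,5}. Safe: 1. Place at column 1.
Columns [2, 4, 6, 1, 3, 5], r−c [-1, -2, -3, 3, 2, 1], r+c [3, 6, 9, 5, 8, 11] are all distinct, so no two queens attack.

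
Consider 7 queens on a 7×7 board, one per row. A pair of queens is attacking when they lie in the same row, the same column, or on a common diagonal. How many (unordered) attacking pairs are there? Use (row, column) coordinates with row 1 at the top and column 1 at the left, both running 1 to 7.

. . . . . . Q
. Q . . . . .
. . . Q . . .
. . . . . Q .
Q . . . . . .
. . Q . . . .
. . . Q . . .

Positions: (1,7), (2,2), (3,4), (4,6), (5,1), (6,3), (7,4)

2

Same column: (3,4)–(7,4) (column 4).
Same diagonal: (6,3)–(7,4) (|6−7| = |3−4| = 1).
Total attacking pairs: 2.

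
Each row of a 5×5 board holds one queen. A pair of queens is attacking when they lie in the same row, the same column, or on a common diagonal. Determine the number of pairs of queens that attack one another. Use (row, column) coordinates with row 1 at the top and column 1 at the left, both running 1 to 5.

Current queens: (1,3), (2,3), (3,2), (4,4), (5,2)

Same column: (1,3)–(2,3) (column 3); (3,2)–(5,2) (column 2).
Same diagonal: (2,3)–(3,2) (|2−3| = |3−2| = 1).
Total attacking pairs: 3.

3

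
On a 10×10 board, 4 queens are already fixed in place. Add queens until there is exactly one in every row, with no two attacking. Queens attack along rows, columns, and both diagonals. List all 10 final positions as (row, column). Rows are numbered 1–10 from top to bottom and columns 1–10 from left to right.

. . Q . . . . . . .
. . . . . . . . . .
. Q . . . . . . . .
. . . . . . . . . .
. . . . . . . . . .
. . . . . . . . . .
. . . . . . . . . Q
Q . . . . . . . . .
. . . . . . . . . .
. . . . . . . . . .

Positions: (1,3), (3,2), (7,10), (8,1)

Row 2: attacked by (1,3)→{2,3,4}; (3,2)→{1,2,3}; (7,10)→{5,10}; (8,1)→{1,7}. Safe: 6, 8, 9. Place at column 9.
Row 4: attacked by (1,3)→{3,6}; (2,9)→{7,9}; (3,2)→{1,2,3}; (7,10)→{7,10}; (8,1)→{1,5}. Safe: 4, 8. Place at column 8.
Row 5: attacked by (1,3)→{3,7}; (2,9)→{6,9}; (3,2)→{2,4}; (4,8)→{7,8,9}; (7,10)→{8,10}; (8,1)→{1,4}. Safe: 5. Place at column 5.
Row 6: attacked by (1,3)→{3,8}; (2,9)→{5,9}; (3,2)→{2,5}; (4,8)→{6,8,10}; (5,5)→{4,5,6}; (7,10)→{9,10}; (8,1)→{1,3}. Safe: 7. Place at column 7.
Row 9: attacked by (1,3)→{3}; (2,9)→{2,9}; (3,2)→{2,8}; (4,8)→{3,8}; (5,5)→{1,5,9}; (6,7)→{4,7,10}; (7,10)→{8,10}; (8,1)→{1,2}. Safe: 6. Place at column 6.
Row 10: attacked by (1,3)→{3}; (2,9)→{1,9}; (3,2)→{2,9}; (4,8)→{2,8}; (5,5)→{5,10}; (6,7)→{3,7}; (7,10)→{7,10}; (8,1)→{1,3}; (9,6)→{5,6,7}. Safe: 4. Place at column 4.
Columns [3, 9, 2, 8, 5, 7, 10, 1, 6, 4], r−c [-2, -7, 1, -4, 0, -1, -3, 7, 3, 6], r+c [4, 11, 5, 12, 10, 13, 17, 9, 15, 14] are all distinct, so no two queens attack.

(1,3) (2,9) (3,2) (4,8) (5,5) (6,7) (7,10) (8,1) (9,6) (10,4)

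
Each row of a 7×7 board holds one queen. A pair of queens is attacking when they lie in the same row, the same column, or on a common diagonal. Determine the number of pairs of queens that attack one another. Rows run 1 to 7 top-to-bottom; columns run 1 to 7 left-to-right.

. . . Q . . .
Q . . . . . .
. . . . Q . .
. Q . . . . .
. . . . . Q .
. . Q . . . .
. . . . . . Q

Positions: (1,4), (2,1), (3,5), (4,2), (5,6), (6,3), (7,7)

0

All columns are distinct and no two queens satisfy |Δrow| = |Δcol|, so no pair attacks.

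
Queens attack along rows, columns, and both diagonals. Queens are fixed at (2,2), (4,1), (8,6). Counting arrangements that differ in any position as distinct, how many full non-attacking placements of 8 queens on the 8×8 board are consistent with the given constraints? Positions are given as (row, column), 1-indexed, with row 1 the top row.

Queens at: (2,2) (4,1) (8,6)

Branch on row 1: col 5 → 1; col 7 → 1; col 8 → 1.
Sum: 1 + 1 + 1 = 3.

3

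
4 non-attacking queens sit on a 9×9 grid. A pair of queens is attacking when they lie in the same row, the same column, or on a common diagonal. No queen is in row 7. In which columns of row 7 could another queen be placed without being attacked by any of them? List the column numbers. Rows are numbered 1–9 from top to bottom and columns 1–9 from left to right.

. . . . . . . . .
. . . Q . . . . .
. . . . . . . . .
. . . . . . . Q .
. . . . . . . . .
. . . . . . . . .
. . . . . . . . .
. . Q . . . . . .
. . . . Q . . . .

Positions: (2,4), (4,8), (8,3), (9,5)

columns 1, 6

(2,4) attacks row 7 at column 4 and diagonals 9.
(4,8) attacks row 7 at column 8 and diagonals 5.
(8,3) attacks row 7 at column 3 and diagonals 2, 4.
(9,5) attacks row 7 at column 5 and diagonals 3, 7.
Attacked columns: {2, 3, 4, 5, 7, 8, 9}. Safe: {1, 6}.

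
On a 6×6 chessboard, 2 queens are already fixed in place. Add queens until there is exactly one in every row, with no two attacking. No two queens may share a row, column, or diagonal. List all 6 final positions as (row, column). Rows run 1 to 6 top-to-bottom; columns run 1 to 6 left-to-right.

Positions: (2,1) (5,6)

Row 1: attacked by (2,1)→{1,2}; (5,6)→{2,6}. Safe: 3, 4, 5. Place at column 4.
Row 3: attacked by (1,4)→{2,4,6}; (2,1)→{1,2}; (5,6)→{4,6}. Safe: 3, 5. Place at column 5.
Row 4: attacked by (1,4)→{1,4}; (2,1)→{1,3}; (3,5)→{4,5,6}; (5,6)→{5,6}. Safe: 2. Place at column 2.
Row 6: attacked by (1,4)→{4}; (2,1)→{1,5}; (3,5)→{2,5}; (4,2)→{2,4}; (5,6)→{5,6}. Safe: 3. Place at column 3.
Columns [4, 1, 5, 2, 6, 3], r−c [-3, 1, -2, 2, -1, 3], r+c [5, 3, 8, 6, 11, 9] are all distinct, so no two queens attack.

(1,4) (2,1) (3,5) (4,2) (5,6) (6,3)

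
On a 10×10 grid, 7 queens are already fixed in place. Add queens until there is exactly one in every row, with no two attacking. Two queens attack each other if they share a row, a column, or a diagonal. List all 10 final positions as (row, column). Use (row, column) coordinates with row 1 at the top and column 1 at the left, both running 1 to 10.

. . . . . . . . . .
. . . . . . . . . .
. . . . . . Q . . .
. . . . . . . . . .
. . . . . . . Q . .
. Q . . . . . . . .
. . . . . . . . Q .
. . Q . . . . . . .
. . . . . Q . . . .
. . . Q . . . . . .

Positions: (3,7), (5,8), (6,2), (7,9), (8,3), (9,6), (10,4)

(1,1) (2,10) (3,7) (4,5) (5,8) (6,2) (7,9) (8,3) (9,6) (10,4)

Row 1: attacked by (3,7)→{5,7,9}; (5,8)→{4,8}; (6,2)→{2,7}; (7,9)→{3,9}; (8,3)→{3,10}; (9,6)→{6}; (10,4)→{4}. Safe: 1. Place at column 1.
Row 2: attacked by (1,1)→{1,2}; (3,7)→{6,7,8}; (5,8)→{5,8}; (6,2)→{2,6}; (7,9)→{4,9}; (8,3)→{3,9}; (9,6)→{6}; (10,4)→{4}. Safe: 10. Place at column 10.
Row 4: attacked by (1,1)→{1,4}; (2,10)→{8,10}; (3,7)→{6,7,8}; (5,8)→{7,8,9}; (6,2)→{2,4}; (7,9)→{6,9}; (8,3)→{3,7}; (9,6)→{1,6}; (10,4)→{4,10}. Safe: 5. Place at column 5.
Columns [1, 10, 7, 5, 8, 2, 9, 3, 6, 4], r−c [0, -8, -4, -1, -3, 4, -2, 5, 3, 6], r+c [2, 12, 10, 9, 13, 8, 16, 11, 15, 14] are all distinct, so no two queens attack.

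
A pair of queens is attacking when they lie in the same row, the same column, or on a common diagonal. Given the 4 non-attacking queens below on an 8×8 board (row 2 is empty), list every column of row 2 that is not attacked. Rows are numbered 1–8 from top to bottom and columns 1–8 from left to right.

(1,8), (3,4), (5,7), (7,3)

columns 1, 2, 6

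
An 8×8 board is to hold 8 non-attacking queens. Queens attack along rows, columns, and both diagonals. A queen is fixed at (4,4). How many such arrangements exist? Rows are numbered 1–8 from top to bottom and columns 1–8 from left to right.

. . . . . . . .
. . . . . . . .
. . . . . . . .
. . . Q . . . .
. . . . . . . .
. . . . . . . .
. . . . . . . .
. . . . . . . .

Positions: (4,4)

8

Branch on row 1: col 2 → 1; col 3 → 1; col 5 → 4; col 6 → 2; col 8 → 0.
Sum: 1 + 1 + 4 + 2 + 0 = 8.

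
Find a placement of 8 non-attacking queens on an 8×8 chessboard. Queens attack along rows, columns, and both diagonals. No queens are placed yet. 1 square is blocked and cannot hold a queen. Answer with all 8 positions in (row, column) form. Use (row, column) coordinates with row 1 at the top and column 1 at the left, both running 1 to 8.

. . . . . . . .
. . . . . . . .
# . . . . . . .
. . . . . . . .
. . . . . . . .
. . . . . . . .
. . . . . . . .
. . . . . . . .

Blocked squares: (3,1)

(1,3) (2,7) (3,2) (4,8) (5,5) (6,1) (7,4) (8,6)

Row 1: Safe: 1, 2, 3, 4, 5, 6, 7, 8. Place at column 3.
Row 2: attacked by (1,3)→{2,3,4}. Safe: 1, 5, 6, 7, 8. Place at column 7.
Row 3: attacked by (1,3)→{1,3,5}; (2,7)→{6,7,8}. Blocked: 1. Safe: 2, 4. Place at column 2.
Row 4: attacked by (1,3)→{3,6}; (2,7)→{5,7}; (3,2)→{1,2,3}. Safe: 4, 8. Place at column 8.
Row 5: attacked by (1,3)→{3,7}; (2,7)→{4,7}; (3,2)→{2,4}; (4,8)→{7,8}. Safe: 1, 5, 6. Place at column 5.
Row 6: attacked by (1,3)→{3,8}; (2,7)→{3,7}; (3,2)→{2,5}; (4,8)→{6,8}; (5,5)→{4,5,6}. Safe: 1. Place at column 1.
Row 7: attacked by (1,3)→{3}; (2,7)→{2,7}; (3,2)→{2,6}; (4,8)→{5,8}; (5,5)→{3,5,7}; (6,1)→{1,2}. Safe: 4. Place at column 4.
Row 8: attacked by (1,3)→{3}; (2,7)→{1,7}; (3,2)→{2,7}; (4,8)→{4,8}; (5,5)→{2,5,8}; (6,1)→{1,3}; (7,4)→{3,4,5}. Safe: 6. Place at column 6.
Columns [3, 7, 2, 8, 5, 1, 4, 6], r−c [-2, -5, 1, -4, 0, 5, 3, 2], r+c [4, 9, 5, 12, 10, 7, 11, 14] are all distinct, so no two queens attack.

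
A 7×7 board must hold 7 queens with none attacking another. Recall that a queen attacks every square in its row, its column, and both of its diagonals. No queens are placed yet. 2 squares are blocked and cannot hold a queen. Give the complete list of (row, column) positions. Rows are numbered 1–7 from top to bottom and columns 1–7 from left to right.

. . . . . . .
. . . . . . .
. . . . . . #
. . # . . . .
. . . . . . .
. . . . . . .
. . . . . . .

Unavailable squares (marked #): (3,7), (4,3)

(1,6) (2,1) (3,3) (4,5) (5,7) (6,2) (7,4)

Row 1: Safe: 1, 2, 3, 4, 5, 6, 7. Place at column 6.
Row 2: attacked by (1,6)→{5,6,7}. Safe: 1, 2, 3, 4. Place at column 1.
Row 3: attacked by (1,6)→{4,6}; (2,1)→{1,2}. Blocked: 7. Safe: 3, 5. Place at column 3.
Row 4: attacked by (1,6)→{3,6}; (2,1)→{1,3}; (3,3)→{2,3,4}. Blocked: 3. Safe: 5, 7. Place at column 5.
Row 5: attacked by (1,6)→{2,6}; (2,1)→{1,4}; (3,3)→{1,3,5}; (4,5)→{4,5,6}. Safe: 7. Place at column 7.
Row 6: attacked by (1,6)→{1,6}; (2,1)→{1,5}; (3,3)→{3,6}; (4,5)→{3,5,7}; (5,7)→{6,7}. Safe: 2, 4. Place at column 2.
Row 7: attacked by (1,6)→{6}; (2,1)→{1,6}; (3,3)→{3,7}; (4,5)→{2,5}; (5,7)→{5,7}; (6,2)→{1,2,3}. Safe: 4. Place at column 4.
Columns [6, 1, 3, 5, 7, 2, 4], r−c [-5, 1, 0, -1, -2, 4, 3], r+c [7, 3, 6, 9, 12, 8, 11] are all distinct, so no two queens attack.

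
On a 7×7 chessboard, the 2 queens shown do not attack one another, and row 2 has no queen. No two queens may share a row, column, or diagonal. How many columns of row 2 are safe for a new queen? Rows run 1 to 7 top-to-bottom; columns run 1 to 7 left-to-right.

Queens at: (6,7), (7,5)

4

(6,7) attacks row 2 at column 7 and diagonals 3.
(7,5) attacks row 2 at column 5.
Attacked columns: {3, 5, 7}. Safe: {1, 2, 4, 6}.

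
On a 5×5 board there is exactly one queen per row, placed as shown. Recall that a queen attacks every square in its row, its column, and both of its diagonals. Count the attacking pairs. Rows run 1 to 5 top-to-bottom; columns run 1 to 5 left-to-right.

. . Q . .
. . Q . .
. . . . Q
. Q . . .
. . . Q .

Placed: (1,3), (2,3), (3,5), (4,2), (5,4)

2

Same column: (1,3)–(2,3) (column 3).
Same diagonal: (1,3)–(3,5) (|1−3| = |3−5| = 2).
Total attacking pairs: 2.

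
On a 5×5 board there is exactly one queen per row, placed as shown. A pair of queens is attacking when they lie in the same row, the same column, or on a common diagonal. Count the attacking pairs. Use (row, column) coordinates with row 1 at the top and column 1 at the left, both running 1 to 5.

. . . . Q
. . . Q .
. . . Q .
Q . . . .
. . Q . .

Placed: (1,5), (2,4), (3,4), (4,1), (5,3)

Same column: (2,4)–(3,4) (column 4).
Same diagonal: (1,5)–(2,4) (|1−2| = |5−4| = 1).
Total attacking pairs: 2.

2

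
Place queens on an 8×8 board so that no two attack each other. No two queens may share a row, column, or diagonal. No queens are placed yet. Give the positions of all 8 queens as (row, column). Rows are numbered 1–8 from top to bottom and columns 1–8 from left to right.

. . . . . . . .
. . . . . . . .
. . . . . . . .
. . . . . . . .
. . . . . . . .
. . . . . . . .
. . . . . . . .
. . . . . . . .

(1,8) (2,3) (3,1) (4,6) (5,2) (6,5) (7,7) (8,4)

Row 1: Safe: 1, 2, 3, 4, 5, 6, 7, 8. Place at column 8.
Row 2: attacked by (1,8)→{7,8}. Safe: 1, 2, 3, 4, 5, 6. Place at column 3.
Row 3: attacked by (1,8)→{6,8}; (2,3)→{2,3,4}. Safe: 1, 5, 7. Place at column 1.
Row 4: attacked by (1,8)→{5,8}; (2,3)→{1,3,5}; (3,1)→{1,2}. Safe: 4, 6, 7. Place at column 6.
Row 5: attacked by (1,8)→{4,8}; (2,3)→{3,6}; (3,1)→{1,3}; (4,6)→{5,6,7}. Safe: 2. Place at column 2.
Row 6: attacked by (1,8)→{3,8}; (2,3)→{3,7}; (3,1)→{1,4}; (4,6)→{4,6,8}; (5,2)→{1,2,3}. Safe: 5. Place at column 5.
Row 7: attacked by (1,8)→{2,8}; (2,3)→{3,8}; (3,1)→{1,5}; (4,6)→{3,6}; (5,2)→{2,4}; (6,5)→{4,5,6}. Safe: 7. Place at column 7.
Row 8: attacked by (1,8)→{1,8}; (2,3)→{3}; (3,1)→{1,6}; (4,6)→{2,6}; (5,2)→{2,5}; (6,5)→{3,5,7}; (7,7)→{6,7,8}. Safe: 4. Place at column 4.
Columns [8, 3, 1, 6, 2, 5, 7, 4], r−c [-7, -1, 2, -2, 3, 1, 0, 4], r+c [9, 5, 4, 10, 7, 11, 14, 12] are all distinct, so no two queens attack.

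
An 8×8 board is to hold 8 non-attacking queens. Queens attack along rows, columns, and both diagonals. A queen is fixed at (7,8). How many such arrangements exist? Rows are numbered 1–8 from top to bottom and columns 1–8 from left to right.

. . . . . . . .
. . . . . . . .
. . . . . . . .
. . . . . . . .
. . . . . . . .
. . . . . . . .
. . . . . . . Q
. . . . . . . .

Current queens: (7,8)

Branch on row 1: col 1 → 0; col 3 → 3; col 4 → 1; col 5 → 2; col 6 → 1; col 7 → 1.
Sum: 0 + 3 + 1 + 2 + 1 + 1 = 8.

8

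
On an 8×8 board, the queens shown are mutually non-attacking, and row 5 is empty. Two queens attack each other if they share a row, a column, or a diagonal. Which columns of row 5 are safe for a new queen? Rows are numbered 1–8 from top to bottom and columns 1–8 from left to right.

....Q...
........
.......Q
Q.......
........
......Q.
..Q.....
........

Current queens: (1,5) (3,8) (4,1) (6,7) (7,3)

columns 4

(1,5) attacks row 5 at column 5 and diagonals 1.
(3,8) attacks row 5 at column 8 and diagonals 6.
(4,1) attacks row 5 at column 1 and diagonals 2.
(6,7) attacks row 5 at column 7 and diagonals 6, 8.
(7,3) attacks row 5 at column 3 and diagonals 1, 5.
Attacked columns: {1, 2, 3, 5, 6, 7, 8}. Safe: {4}.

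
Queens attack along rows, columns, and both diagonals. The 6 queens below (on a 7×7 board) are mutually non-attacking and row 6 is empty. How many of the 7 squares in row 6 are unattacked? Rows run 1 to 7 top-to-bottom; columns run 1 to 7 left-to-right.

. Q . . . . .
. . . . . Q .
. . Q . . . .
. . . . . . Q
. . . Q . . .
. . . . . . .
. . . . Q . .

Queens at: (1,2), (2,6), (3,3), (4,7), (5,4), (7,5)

1

(1,2) attacks row 6 at column 2 and diagonals 7.
(2,6) attacks row 6 at column 6 and diagonals 2.
(3,3) attacks row 6 at column 3 and diagonals 6.
(4,7) attacks row 6 at column 7 and diagonals 5.
(5,4) attacks row 6 at column 4 and diagonals 3, 5.
(7,5) attacks row 6 at column 5 and diagonals 4, 6.
Attacked columns: {2, 3, 4, 5, 6, 7}. Safe: {1}.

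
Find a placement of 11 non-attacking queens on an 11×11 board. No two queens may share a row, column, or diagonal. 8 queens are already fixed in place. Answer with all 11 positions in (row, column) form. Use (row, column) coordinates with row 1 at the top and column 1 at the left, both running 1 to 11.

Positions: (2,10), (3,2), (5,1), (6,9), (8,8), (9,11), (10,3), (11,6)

(1,7) (2,10) (3,2) (4,5) (5,1) (6,9) (7,4) (8,8) (9,11) (10,3) (11,6)

Row 1: attacked by (2,10)→{9,10,11}; (3,2)→{2,4}; (5,1)→{1,5}; (6,9)→{4,9}; (8,8)→{1,8}; (9,11)→{3,11}; (10,3)→{3}; (11,6)→{6}. Safe: 7. Place at column 7.
Row 4: attacked by (1,7)→{4,7,10}; (2,10)→{8,10}; (3,2)→{1,2,3}; (5,1)→{1,2}; (6,9)→{7,9,11}; (8,8)→{4,8}; (9,11)→{6,11}; (10,3)→{3,9}; (11,6)→{6}. Safe: 5. Place at column 5.
Row 7: attacked by (1,7)→{1,7}; (2,10)→{5,10}; (3,2)→{2,6}; (4,5)→{2,5,8}; (5,1)→{1,3}; (6,9)→{8,9,10}; (8,8)→{7,8,9}; (9,11)→{9,11}; (10,3)→{3,6}; (11,6)→{2,6,10}. Safe: 4. Place at column 4.
Columns [7, 10, 2, 5, 1, 9, 4, 8, 11, 3, 6], r−c [-6, -8, 1, -1, 4, -3, 3, 0, -2, 7, 5], r+c [8, 12, 5, 9, 6, 15, 11, 16, 20, 13, 17] are all distinct, so no two queens attack.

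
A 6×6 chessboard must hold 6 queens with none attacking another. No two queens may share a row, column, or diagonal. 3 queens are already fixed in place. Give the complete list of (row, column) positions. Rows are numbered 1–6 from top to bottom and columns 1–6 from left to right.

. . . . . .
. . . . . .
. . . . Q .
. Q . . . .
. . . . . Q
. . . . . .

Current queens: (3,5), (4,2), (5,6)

Row 1: attacked by (3,5)→{3,5}; (4,2)→{2,5}; (5,6)→{2,6}. Safe: 1, 4. Place at column 4.
Row 2: attacked by (1,4)→{3,4,5}; (3,5)→{4,5,6}; (4,2)→{2,4}; (5,6)→{3,6}. Safe: 1. Place at column 1.
Row 6: attacked by (1,4)→{4}; (2,1)→{1,5}; (3,5)→{2,5}; (4,2)→{2,4}; (5,6)→{5,6}. Safe: 3. Place at column 3.
Columns [4, 1, 5, 2, 6, 3], r−c [-3, 1, -2, 2, -1, 3], r+c [5, 3, 8, 6, 11, 9] are all distinct, so no two queens attack.

(1,4) (2,1) (3,5) (4,2) (5,6) (6,3)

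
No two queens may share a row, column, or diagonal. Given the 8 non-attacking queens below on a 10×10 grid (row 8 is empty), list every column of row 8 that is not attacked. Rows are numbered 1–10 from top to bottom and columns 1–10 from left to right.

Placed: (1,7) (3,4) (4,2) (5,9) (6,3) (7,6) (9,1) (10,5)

columns 8, 10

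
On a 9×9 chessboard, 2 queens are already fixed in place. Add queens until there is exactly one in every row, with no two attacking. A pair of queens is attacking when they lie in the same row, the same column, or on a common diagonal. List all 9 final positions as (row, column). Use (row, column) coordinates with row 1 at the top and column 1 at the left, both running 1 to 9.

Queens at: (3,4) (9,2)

Row 1: attacked by (3,4)→{2,4,6}; (9,2)→{2}. Safe: 1, 3, 5, 7, 8, 9. Place at column 8.
Row 2: attacked by (1,8)→{7,8,9}; (3,4)→{3,4,5}; (9,2)→{2,9}. Safe: 1, 6. Place at column 1.
Row 4: attacked by (1,8)→{5,8}; (2,1)→{1,3}; (3,4)→{3,4,5}; (9,2)→{2,7}. Safe: 6, 9. Place at column 6.
Row 5: attacked by (1,8)→{4,8}; (2,1)→{1,4}; (3,4)→{2,4,6}; (4,6)→{5,6,7}; (9,2)→{2,6}. Safe: 3, 9. Place at column 3.
Row 6: attacked by (1,8)→{3,8}; (2,1)→{1,5}; (3,4)→{1,4,7}; (4,6)→{4,6,8}; (5,3)→{2,3,4}; (9,2)→{2,5}. Safe: 9. Place at column 9.
Row 7: attacked by (1,8)→{2,8}; (2,1)→{1,6}; (3,4)→{4,8}; (4,6)→{3,6,9}; (5,3)→{1,3,5}; (6,9)→{8,9}; (9,2)→{2,4}. Safe: 7. Place at column 7.
Row 8: attacked by (1,8)→{1,8}; (2,1)→{1,7}; (3,4)→{4,9}; (4,6)→{2,6}; (5,3)→{3,6}; (6,9)→{7,9}; (7,7)→{6,7,8}; (9,2)→{1,2,3}. Safe: 5. Place at column 5.
Columns [8, 1, 4, 6, 3, 9, 7, 5, 2], r−c [-7, 1, -1, -2, 2, -3, 0, 3, 7], r+c [9, 3, 7, 10, 8, 15, 14, 13, 11] are all distinct, so no two queens attack.

(1,8) (2,1) (3,4) (4,6) (5,3) (6,9) (7,7) (8,5) (9,2)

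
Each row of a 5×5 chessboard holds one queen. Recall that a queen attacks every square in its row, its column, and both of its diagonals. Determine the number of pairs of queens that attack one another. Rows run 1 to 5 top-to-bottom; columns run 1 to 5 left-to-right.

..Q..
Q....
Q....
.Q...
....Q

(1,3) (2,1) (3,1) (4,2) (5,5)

3

Same column: (2,1)–(3,1) (column 1).
Same diagonal: (1,3)–(3,1) (|1−3| = |3−1| = 2); (3,1)–(4,2) (|3−4| = |1−2| = 1).
Total attacking pairs: 3.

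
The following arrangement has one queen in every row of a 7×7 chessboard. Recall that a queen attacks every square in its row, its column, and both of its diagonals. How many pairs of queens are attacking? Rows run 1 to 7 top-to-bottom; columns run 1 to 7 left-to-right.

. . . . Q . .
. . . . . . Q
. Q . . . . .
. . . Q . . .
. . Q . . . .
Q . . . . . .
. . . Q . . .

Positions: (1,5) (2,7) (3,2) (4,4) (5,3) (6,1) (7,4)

Same column: (4,4)–(7,4) (column 4).
Same diagonal: (4,4)–(5,3) (|4−5| = |4−3| = 1).
Total attacking pairs: 2.

2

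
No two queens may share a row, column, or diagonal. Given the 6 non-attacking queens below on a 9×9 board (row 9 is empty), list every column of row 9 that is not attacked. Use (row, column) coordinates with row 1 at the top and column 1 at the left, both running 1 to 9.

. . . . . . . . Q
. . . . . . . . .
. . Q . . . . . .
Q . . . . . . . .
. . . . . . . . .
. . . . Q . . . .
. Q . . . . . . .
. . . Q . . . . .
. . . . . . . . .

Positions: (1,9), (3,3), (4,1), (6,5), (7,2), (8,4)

columns 7

(1,9) attacks row 9 at column 9 and diagonals 1.
(3,3) attacks row 9 at column 3 and diagonals 9.
(4,1) attacks row 9 at column 1 and diagonals 6.
(6,5) attacks row 9 at column 5 and diagonals 2, 8.
(7,2) attacks row 9 at column 2 and diagonals 4.
(8,4) attacks row 9 at column 4 and diagonals 3, 5.
Attacked columns: {1, 2, 3, 4, 5, 6, 8, 9}. Safe: {7}.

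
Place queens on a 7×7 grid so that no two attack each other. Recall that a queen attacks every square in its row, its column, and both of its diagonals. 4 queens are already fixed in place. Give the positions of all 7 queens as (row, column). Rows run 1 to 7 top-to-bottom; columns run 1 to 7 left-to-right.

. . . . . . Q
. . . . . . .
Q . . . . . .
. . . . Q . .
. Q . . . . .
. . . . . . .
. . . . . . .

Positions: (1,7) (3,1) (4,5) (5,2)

Row 2: attacked by (1,7)→{6,7}; (3,1)→{1,2}; (4,5)→{3,5,7}; (5,2)→{2,5}. Safe: 4. Place at column 4.
Row 6: attacked by (1,7)→{2,7}; (2,4)→{4}; (3,1)→{1,4}; (4,5)→{3,5,7}; (5,2)→{1,2,3}. Safe: 6. Place at column 6.
Row 7: attacked by (1,7)→{1,7}; (2,4)→{4}; (3,1)→{1,5}; (4,5)→{2,5}; (5,2)→{2,4}; (6,6)→{5,6,7}. Safe: 3. Place at column 3.
Columns [7, 4, 1, 5, 2, 6, 3], r−c [-6, -2, 2, -1, 3, 0, 4], r+c [8, 6, 4, 9, 7, 12, 10] are all distinct, so no two queens attack.

(1,7) (2,4) (3,1) (4,5) (5,2) (6,6) (7,3)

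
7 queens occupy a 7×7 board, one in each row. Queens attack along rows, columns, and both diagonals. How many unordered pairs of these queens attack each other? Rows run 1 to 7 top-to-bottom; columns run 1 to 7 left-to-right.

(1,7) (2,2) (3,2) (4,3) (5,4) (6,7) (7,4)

6

Same column: (1,7)–(6,7) (column 7); (2,2)–(3,2) (column 2); (5,4)–(7,4) (column 4).
Same diagonal: (3,2)–(4,3) (|3−4| = |2−3| = 1); (3,2)–(5,4) (|3−5| = |2−4| = 2); (4,3)–(5,4) (|4−5| = |3−4| = 1).
Total attacking pairs: 6.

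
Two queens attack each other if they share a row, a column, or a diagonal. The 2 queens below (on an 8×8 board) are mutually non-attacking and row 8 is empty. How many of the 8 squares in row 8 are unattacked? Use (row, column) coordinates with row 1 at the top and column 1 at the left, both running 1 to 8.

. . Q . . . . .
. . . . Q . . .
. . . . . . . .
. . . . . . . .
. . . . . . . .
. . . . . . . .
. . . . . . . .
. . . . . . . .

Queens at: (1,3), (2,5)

6

(1,3) attacks row 8 at column 3.
(2,5) attacks row 8 at column 5.
Attacked columns: {3, 5}. Safe: {1, 2, 4, 6, 7, 8}.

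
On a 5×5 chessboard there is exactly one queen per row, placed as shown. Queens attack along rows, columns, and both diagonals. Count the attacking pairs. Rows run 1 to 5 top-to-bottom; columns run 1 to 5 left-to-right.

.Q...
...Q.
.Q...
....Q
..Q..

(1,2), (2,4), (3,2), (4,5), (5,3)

Same column: (1,2)–(3,2) (column 2).
Same diagonal: (1,2)–(4,5) (|1−4| = |2−5| = 3).
Total attacking pairs: 2.

2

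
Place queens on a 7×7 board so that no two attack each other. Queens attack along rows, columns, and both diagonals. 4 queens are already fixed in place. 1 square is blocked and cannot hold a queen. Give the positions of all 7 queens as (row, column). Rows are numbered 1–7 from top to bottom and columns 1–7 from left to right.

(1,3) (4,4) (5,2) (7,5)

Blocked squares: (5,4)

Row 2: attacked by (1,3)→{2,3,4}; (4,4)→{2,4,6}; (5,2)→{2,5}; (7,5)→{5}. Safe: 1, 7. Place at column 1.
Row 3: attacked by (1,3)→{1,3,5}; (2,1)→{1,2}; (4,4)→{3,4,5}; (5,2)→{2,4}; (7,5)→{1,5}. Safe: 6, 7. Place at column 6.
Row 6: attacked by (1,3)→{3}; (2,1)→{1,5}; (3,6)→{3,6}; (4,4)→{2,4,6}; (5,2)→{1,2,3}; (7,5)→{4,5,6}. Safe: 7. Place at column 7.
Columns [3, 1, 6, 4, 2, 7, 5], r−c [-2, 1, -3, 0, 3, -1, 2], r+c [4, 3, 9, 8, 7, 13, 12] are all distinct, so no two queens attack.

(1,3) (2,1) (3,6) (4,4) (5,2) (6,7) (7,5)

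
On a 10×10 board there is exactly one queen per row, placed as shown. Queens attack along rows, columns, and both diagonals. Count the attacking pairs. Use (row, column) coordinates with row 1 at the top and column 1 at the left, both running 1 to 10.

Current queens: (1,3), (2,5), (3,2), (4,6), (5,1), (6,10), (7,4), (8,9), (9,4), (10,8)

2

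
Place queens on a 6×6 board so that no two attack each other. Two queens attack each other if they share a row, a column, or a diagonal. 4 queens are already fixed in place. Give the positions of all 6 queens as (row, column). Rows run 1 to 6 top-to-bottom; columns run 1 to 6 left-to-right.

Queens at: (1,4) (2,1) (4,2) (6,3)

(1,4) (2,1) (3,5) (4,2) (5,6) (6,3)

Row 3: attacked by (1,4)→{2,4,6}; (2,1)→{1,2}; (4,2)→{1,2,3}; (6,3)→{3,6}. Safe: 5. Place at column 5.
Row 5: attacked by (1,4)→{4}; (2,1)→{1,4}; (3,5)→{3,5}; (4,2)→{1,2,3}; (6,3)→{2,3,4}. Safe: 6. Place at column 6.
Columns [4, 1, 5, 2, 6, 3], r−c [-3, 1, -2, 2, -1, 3], r+c [5, 3, 8, 6, 11, 9] are all distinct, so no two queens attack.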